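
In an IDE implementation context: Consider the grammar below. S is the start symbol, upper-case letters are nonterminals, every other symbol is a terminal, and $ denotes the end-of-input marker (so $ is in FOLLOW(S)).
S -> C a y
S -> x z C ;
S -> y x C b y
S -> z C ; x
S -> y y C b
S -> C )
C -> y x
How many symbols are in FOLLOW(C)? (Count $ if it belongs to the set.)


S is the start symbol and does not occur in any rule body, so FOLLOW(S) = {$}.
Examining every occurrence of C in a rule body:
  S -> C a y : C is followed by terminal 'a' -> add 'a'
  S -> x z C ; : C is followed by terminal ';' -> add ';'
  S -> y x C b y : C is followed by terminal 'b' -> add 'b'
  S -> z C ; x : C is followed by terminal ';' -> add ';' (already in the set)
  S -> y y C b : C is followed by terminal 'b' -> add 'b' (already in the set)
  S -> C ) : C is followed by terminal ')' -> add ')'
  C -> y x : C does not occur in the body -> contributes nothing
FOLLOW(C) = {), ;, a, b}
Count: 4

4


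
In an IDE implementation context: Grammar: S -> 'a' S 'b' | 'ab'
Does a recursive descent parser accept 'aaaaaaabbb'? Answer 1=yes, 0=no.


Grammar accepts strings of the form a^n b^n (n >= 1)
Word: 'aaaaaaabbb'
Counting: 7 a's and 3 b's
Check: 7 == 3? No
Mismatch: a-count != b-count
Rejected

0


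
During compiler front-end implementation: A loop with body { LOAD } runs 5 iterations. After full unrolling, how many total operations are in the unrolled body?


Loop body operations: LOAD (1 op per iteration)
Unrolling 5 iterations:
  Iteration 1: LOAD (1 ops)
  Iteration 2: LOAD (1 ops)
  Iteration 3: LOAD (1 ops)
  Iteration 4: LOAD (1 ops)
  Iteration 5: LOAD (1 ops)
Total: 5 iterations * 1 ops/iter = 5 operations

5


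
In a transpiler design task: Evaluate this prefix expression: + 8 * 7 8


Parsing prefix expression: + 8 * 7 8
Step 1: Innermost operation '* 7 8'
  7 * 8 = 56
Step 2: Outer operation '+ 8 [56]'
  8 + 56 = 64

64


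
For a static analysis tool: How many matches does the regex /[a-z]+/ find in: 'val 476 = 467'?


Pattern: /[a-z]+/ (identifiers)
Input: 'val 476 = 467'
Scanning for matches:
  Match 1: 'val'
Total matches: 1

1


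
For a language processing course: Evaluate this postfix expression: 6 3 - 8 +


Processing tokens left to right:
Push 6, Push 3
Pop 6 and 3, compute 6 - 3 = 3, push 3
Push 8
Pop 3 and 8, compute 3 + 8 = 11, push 11
Stack result: 11

11


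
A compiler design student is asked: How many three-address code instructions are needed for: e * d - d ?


Expression: e * d - d
Generating three-address code (respecting * over +/- precedence):
  Instruction 1: t1 = e * d
  Instruction 2: t2 = t1 - d
Total instructions: 2

2


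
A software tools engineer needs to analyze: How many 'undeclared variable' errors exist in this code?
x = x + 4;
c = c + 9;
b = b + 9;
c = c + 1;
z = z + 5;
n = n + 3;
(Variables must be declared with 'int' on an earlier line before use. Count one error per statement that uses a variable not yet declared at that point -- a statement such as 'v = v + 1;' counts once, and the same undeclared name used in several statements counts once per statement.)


Scanning code line by line:
  Line 1: use 'x' -> ERROR (undeclared)
  Line 2: use 'c' -> ERROR (undeclared)
  Line 3: use 'b' -> ERROR (undeclared)
  Line 4: use 'c' -> ERROR (undeclared)
  Line 5: use 'z' -> ERROR (undeclared)
  Line 6: use 'n' -> ERROR (undeclared)
Total undeclared variable errors: 6

6


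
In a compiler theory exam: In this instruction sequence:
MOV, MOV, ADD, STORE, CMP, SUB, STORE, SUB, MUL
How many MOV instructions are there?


Scanning instruction sequence for MOV:
  Position 1: MOV <- MATCH
  Position 2: MOV <- MATCH
  Position 3: ADD
  Position 4: STORE
  Position 5: CMP
  Position 6: SUB
  Position 7: STORE
  Position 8: SUB
  Position 9: MUL
Matches at positions: [1, 2]
Total MOV count: 2

2


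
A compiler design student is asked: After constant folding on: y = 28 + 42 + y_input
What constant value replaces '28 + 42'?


Identifying constant sub-expression:
  Original: y = 28 + 42 + y_input
  28 and 42 are both compile-time constants
  Evaluating: 28 + 42 = 70
  After folding: y = 70 + y_input

70


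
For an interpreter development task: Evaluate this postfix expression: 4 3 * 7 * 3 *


Processing tokens left to right:
Push 4, Push 3
Pop 4 and 3, compute 4 * 3 = 12, push 12
Push 7
Pop 12 and 7, compute 12 * 7 = 84, push 84
Push 3
Pop 84 and 3, compute 84 * 3 = 252, push 252
Stack result: 252

252


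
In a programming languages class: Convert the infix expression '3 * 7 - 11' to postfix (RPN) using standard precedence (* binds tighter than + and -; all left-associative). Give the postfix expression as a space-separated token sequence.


Applying the shunting-yard algorithm:
  Operand 3 -> output
  Push '*' onto operator stack -> op-stack: [*]
  Operand 7 -> output
  See '-' (prec 1); top '*' (prec 2) >= it -> pop '*' to output
  Push '-' onto operator stack -> op-stack: [-]
  Operand 11 -> output
  End of input: pop '-' to output
Postfix result: 3 7 * 11 -

3 7 * 11 -


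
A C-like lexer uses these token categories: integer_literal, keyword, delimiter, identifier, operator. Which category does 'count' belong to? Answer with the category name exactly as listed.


Token: 'count'
Checking categories:
  identifier: YES
  integer_literal: no
  operator: no
  keyword: no
  delimiter: no
Category: identifier

identifier


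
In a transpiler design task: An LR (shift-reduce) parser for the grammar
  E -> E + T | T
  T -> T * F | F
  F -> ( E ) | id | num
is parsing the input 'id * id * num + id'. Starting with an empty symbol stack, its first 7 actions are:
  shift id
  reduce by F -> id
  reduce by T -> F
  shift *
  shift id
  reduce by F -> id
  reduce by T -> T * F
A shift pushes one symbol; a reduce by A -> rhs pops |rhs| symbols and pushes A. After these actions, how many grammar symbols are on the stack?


Tracking the symbol stack through each action:
  Action 1: shift 'id' : push -> stack = [id] (size 1)
  Action 2: reduce by F -> id : pop 1, push F -> stack = [F] (size 1)
  Action 3: reduce by T -> F : pop 1, push T -> stack = [T] (size 1)
  Action 4: shift '*' : push -> stack = [T, *] (size 2)
  Action 5: shift 'id' : push -> stack = [T, *, id] (size 3)
  Action 6: reduce by F -> id : pop 1, push F -> stack = [T, *, F] (size 3)
  Action 7: reduce by T -> T * F : pop 3, push T -> stack = [T] (size 1)
Final stack size: 1

1


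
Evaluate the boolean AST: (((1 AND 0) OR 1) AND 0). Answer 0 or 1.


Step 1: Evaluate inner node
  1 AND 0 = 0
Step 2: Evaluate next node
  0 OR 1 = 1
Step 3: Evaluate root node
  1 AND 0 = 0

0


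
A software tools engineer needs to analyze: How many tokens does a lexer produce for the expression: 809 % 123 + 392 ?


Scanning '809 % 123 + 392'
Token 1: '809' -> integer_literal
Token 2: '%' -> operator
Token 3: '123' -> integer_literal
Token 4: '+' -> operator
Token 5: '392' -> integer_literal
Total tokens: 5

5


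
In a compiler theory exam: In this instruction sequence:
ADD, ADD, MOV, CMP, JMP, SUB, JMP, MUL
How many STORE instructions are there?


Scanning instruction sequence for STORE:
  Position 1: ADD
  Position 2: ADD
  Position 3: MOV
  Position 4: CMP
  Position 5: JMP
  Position 6: SUB
  Position 7: JMP
  Position 8: MUL
Matches at positions: []
Total STORE count: 0

0


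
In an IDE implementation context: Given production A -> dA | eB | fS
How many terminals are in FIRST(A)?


Production: A -> dA | eB | fS
Examining each alternative for leading terminals:
  A -> dA : first terminal = 'd'
  A -> eB : first terminal = 'e'
  A -> fS : first terminal = 'f'
FIRST(A) = {d, e, f}
Count: 3

3


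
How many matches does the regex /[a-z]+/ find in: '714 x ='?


Pattern: /[a-z]+/ (identifiers)
Input: '714 x ='
Scanning for matches:
  Match 1: 'x'
Total matches: 1

1


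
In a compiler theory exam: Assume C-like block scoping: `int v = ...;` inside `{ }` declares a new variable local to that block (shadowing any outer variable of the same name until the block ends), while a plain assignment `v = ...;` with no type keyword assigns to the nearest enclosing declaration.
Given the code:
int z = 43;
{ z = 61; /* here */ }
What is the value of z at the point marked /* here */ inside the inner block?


Analyzing scoping rules:
Outer scope: declares z = 43
Inner block: 'z = 61;' has no type keyword, so it is an assignment to the outer z (no shadowing)
Inside the block, after the assignment -> 61
Result: 61

61


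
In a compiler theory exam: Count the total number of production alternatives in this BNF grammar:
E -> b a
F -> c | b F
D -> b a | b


Counting alternatives per rule:
  E: 1 alternative(s)
  F: 2 alternative(s)
  D: 2 alternative(s)
Sum: 1 + 2 + 2 = 5

5


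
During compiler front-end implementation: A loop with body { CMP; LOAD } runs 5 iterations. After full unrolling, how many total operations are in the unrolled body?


Loop body operations: CMP, LOAD (2 ops per iteration)
Unrolling 5 iterations:
  Iteration 1: CMP, LOAD (2 ops)
  Iteration 2: CMP, LOAD (2 ops)
  Iteration 3: CMP, LOAD (2 ops)
  Iteration 4: CMP, LOAD (2 ops)
  Iteration 5: CMP, LOAD (2 ops)
Total: 5 iterations * 2 ops/iter = 10 operations

10


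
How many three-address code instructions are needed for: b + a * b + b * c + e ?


Expression: b + a * b + b * c + e
Generating three-address code (respecting * over +/- precedence):
  Instruction 1: t1 = a * b
  Instruction 2: t2 = b * c
  Instruction 3: t3 = b + t1
  Instruction 4: t4 = t3 + t2
  Instruction 5: t5 = t4 + e
Total instructions: 5

5


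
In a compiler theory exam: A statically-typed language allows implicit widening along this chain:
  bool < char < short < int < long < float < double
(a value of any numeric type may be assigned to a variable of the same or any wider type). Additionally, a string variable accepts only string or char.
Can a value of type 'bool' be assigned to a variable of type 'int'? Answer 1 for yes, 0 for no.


Target variable type: int
Source value type: bool
Numeric ranks: bool=0, int=3
Widening allowed iff rank(source) <= rank(target): 0 <= 3? Yes
Result: 1

1


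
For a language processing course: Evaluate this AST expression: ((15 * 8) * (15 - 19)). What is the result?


Expression: ((15 * 8) * (15 - 19))
Evaluating step by step:
  15 * 8 = 120
  15 - 19 = -4
  120 * -4 = -480
Result: -480

-480


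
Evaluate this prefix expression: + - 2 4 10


Parsing prefix expression: + - 2 4 10
Step 1: Innermost operation '- 2 4'
  2 - 4 = -2
Step 2: Outer operation '+ [-2] 10'
  -2 + 10 = 8

8


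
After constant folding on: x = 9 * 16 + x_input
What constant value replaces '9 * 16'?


Identifying constant sub-expression:
  Original: x = 9 * 16 + x_input
  9 and 16 are both compile-time constants
  Evaluating: 9 * 16 = 144
  After folding: x = 144 + x_input

144


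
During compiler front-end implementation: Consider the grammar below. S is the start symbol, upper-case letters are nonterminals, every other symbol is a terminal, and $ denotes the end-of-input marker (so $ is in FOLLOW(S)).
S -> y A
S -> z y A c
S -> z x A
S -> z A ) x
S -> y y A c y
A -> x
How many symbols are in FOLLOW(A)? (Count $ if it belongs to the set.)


S is the start symbol and does not occur in any rule body, so FOLLOW(S) = {$}.
Examining every occurrence of A in a rule body:
  S -> y A : A is at the right end -> add FOLLOW(S) = {$}
  S -> z y A c : A is followed by terminal 'c' -> add 'c'
  S -> z x A : A is at the right end -> add FOLLOW(S) = {$} (already in the set)
  S -> z A ) x : A is followed by terminal ')' -> add ')'
  S -> y y A c y : A is followed by terminal 'c' -> add 'c' (already in the set)
  A -> x : A does not occur in the body -> contributes nothing
FOLLOW(A) = {), c, $}
Count: 3

3


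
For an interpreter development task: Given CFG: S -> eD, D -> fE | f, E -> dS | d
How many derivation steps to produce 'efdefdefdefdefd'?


Grammar: S -> eD, D -> fE | f, E -> dS | d
Deriving 'efdefdefdefdefd':
Step 1: S -> eD => eD
Step 2: D -> fE => efE
Step 3: E -> dS => efdS
Step 4: S -> eD => efdeD
Step 5: D -> fE => efdefE
Step 6: E -> dS => efdefdS
Step 7: S -> eD => efdefdeD
Step 8: D -> fE => efdefdefE
Step 9: E -> dS => efdefdefdS
Step 10: S -> eD => efdefdefdeD
Step 11: D -> fE => efdefdefdefE
Step 12: E -> dS => efdefdefdefdS
Step 13: S -> eD => efdefdefdefdeD
Step 14: D -> fE => efdefdefdefdefE
Step 15: E -> d => efdefdefdefdefd
Total derivation steps: 15

15


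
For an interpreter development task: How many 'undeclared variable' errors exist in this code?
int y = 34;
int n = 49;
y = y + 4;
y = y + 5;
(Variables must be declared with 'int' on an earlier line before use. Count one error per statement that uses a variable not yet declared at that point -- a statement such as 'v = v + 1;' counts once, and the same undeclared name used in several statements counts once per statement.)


Scanning code line by line:
  Line 1: declare 'y' -> declared = ['y']
  Line 2: declare 'n' -> declared = ['n', 'y']
  Line 3: use 'y' -> OK (declared)
  Line 4: use 'y' -> OK (declared)
Total undeclared variable errors: 0

0


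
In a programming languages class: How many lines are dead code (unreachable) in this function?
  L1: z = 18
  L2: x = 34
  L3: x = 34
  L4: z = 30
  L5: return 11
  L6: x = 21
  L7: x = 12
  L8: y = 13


Analyzing control flow:
  L1: reachable (before return)
  L2: reachable (before return)
  L3: reachable (before return)
  L4: reachable (before return)
  L5: reachable (return statement)
  L6: DEAD (after return at L5)
  L7: DEAD (after return at L5)
  L8: DEAD (after return at L5)
Return at L5, total lines = 8
Dead lines: L6 through L8
Count: 3

3


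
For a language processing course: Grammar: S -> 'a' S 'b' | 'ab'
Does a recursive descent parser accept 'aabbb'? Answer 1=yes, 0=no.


Grammar accepts strings of the form a^n b^n (n >= 1)
Word: 'aabbb'
Counting: 2 a's and 3 b's
Check: 2 == 3? No
Mismatch: a-count != b-count
Rejected

0


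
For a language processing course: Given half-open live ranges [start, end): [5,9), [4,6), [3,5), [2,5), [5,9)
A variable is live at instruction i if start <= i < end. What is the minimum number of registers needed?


Live ranges:
  Var0: [5, 9)
  Var1: [4, 6)
  Var2: [3, 5)
  Var3: [2, 5)
  Var4: [5, 9)
Sweep-line events (position, delta, active):
  pos=2 start -> active=1
  pos=3 start -> active=2
  pos=4 start -> active=3
  pos=5 end -> active=2
  pos=5 end -> active=1
  pos=5 start -> active=2
  pos=5 start -> active=3
  pos=6 end -> active=2
  pos=9 end -> active=1
  pos=9 end -> active=0
Maximum simultaneous active: 3
Minimum registers needed: 3

3


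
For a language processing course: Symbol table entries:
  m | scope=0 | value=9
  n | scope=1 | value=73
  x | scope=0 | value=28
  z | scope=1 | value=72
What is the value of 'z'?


Searching symbol table for 'z':
  m | scope=0 | value=9
  n | scope=1 | value=73
  x | scope=0 | value=28
  z | scope=1 | value=72 <- MATCH
Found 'z' at scope 1 with value 72

72


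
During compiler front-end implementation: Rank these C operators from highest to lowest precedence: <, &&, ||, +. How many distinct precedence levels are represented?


Looking up precedence for each operator:
  < -> precedence 4
  && -> precedence 2
  || -> precedence 1
  + -> precedence 5
Sorted highest to lowest: +, <, &&, ||
Distinct precedence values: [5, 4, 2, 1]
Number of distinct levels: 4

4


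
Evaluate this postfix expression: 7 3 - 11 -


Processing tokens left to right:
Push 7, Push 3
Pop 7 and 3, compute 7 - 3 = 4, push 4
Push 11
Pop 4 and 11, compute 4 - 11 = -7, push -7
Stack result: -7

-7


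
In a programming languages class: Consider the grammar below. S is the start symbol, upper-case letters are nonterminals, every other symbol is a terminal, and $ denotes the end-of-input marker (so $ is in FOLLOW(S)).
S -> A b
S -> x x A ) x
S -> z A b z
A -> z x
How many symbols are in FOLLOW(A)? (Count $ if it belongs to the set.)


S is the start symbol and does not occur in any rule body, so FOLLOW(S) = {$}.
Examining every occurrence of A in a rule body:
  S -> A b : A is followed by terminal 'b' -> add 'b'
  S -> x x A ) x : A is followed by terminal ')' -> add ')'
  S -> z A b z : A is followed by terminal 'b' -> add 'b' (already in the set)
  A -> z x : A does not occur in the body -> contributes nothing
FOLLOW(A) = {), b}
Count: 2

2


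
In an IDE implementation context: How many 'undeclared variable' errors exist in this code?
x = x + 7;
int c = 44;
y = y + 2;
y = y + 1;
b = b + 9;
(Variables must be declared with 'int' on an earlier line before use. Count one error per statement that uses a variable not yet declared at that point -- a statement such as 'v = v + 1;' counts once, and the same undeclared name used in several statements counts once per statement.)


Scanning code line by line:
  Line 1: use 'x' -> ERROR (undeclared)
  Line 2: declare 'c' -> declared = ['c']
  Line 3: use 'y' -> ERROR (undeclared)
  Line 4: use 'y' -> ERROR (undeclared)
  Line 5: use 'b' -> ERROR (undeclared)
Total undeclared variable errors: 4

4


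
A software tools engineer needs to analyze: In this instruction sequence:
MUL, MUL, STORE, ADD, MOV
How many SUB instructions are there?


Scanning instruction sequence for SUB:
  Position 1: MUL
  Position 2: MUL
  Position 3: STORE
  Position 4: ADD
  Position 5: MOV
Matches at positions: []
Total SUB count: 0

0


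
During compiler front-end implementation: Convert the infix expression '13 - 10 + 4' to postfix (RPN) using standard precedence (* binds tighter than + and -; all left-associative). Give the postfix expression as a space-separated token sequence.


Applying the shunting-yard algorithm:
  Operand 13 -> output
  Push '-' onto operator stack -> op-stack: [-]
  Operand 10 -> output
  See '+' (prec 1); top '-' (prec 1) >= it -> pop '-' to output
  Push '+' onto operator stack -> op-stack: [+]
  Operand 4 -> output
  End of input: pop '+' to output
Postfix result: 13 10 - 4 +

13 10 - 4 +


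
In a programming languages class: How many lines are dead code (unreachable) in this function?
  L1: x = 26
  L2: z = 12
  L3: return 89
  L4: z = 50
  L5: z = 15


Analyzing control flow:
  L1: reachable (before return)
  L2: reachable (before return)
  L3: reachable (return statement)
  L4: DEAD (after return at L3)
  L5: DEAD (after return at L3)
Return at L3, total lines = 5
Dead lines: L4 through L5
Count: 2

2


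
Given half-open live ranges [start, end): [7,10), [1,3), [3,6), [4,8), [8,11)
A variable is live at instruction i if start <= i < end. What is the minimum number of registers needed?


Live ranges:
  Var0: [7, 10)
  Var1: [1, 3)
  Var2: [3, 6)
  Var3: [4, 8)
  Var4: [8, 11)
Sweep-line events (position, delta, active):
  pos=1 start -> active=1
  pos=3 end -> active=0
  pos=3 start -> active=1
  pos=4 start -> active=2
  pos=6 end -> active=1
  pos=7 start -> active=2
  pos=8 end -> active=1
  pos=8 start -> active=2
  pos=10 end -> active=1
  pos=11 end -> active=0
Maximum simultaneous active: 2
Minimum registers needed: 2

2


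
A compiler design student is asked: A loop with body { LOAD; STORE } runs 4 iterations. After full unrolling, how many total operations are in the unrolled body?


Loop body operations: LOAD, STORE (2 ops per iteration)
Unrolling 4 iterations:
  Iteration 1: LOAD, STORE (2 ops)
  Iteration 2: LOAD, STORE (2 ops)
  Iteration 3: LOAD, STORE (2 ops)
  Iteration 4: LOAD, STORE (2 ops)
Total: 4 iterations * 2 ops/iter = 8 operations

8


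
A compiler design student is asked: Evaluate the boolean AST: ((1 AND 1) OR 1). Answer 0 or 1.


Step 1: Evaluate inner node
  1 AND 1 = 1
Step 2: Evaluate root node
  1 OR 1 = 1

1


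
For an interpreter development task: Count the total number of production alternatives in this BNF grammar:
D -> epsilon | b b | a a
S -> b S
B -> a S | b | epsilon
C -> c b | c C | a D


Counting alternatives per rule:
  D: 3 alternative(s)
  S: 1 alternative(s)
  B: 3 alternative(s)
  C: 3 alternative(s)
Sum: 3 + 1 + 3 + 3 = 10

10


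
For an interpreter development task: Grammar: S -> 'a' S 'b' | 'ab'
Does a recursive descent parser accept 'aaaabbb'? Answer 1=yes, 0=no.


Grammar accepts strings of the form a^n b^n (n >= 1)
Word: 'aaaabbb'
Counting: 4 a's and 3 b's
Check: 4 == 3? No
Mismatch: a-count != b-count
Rejected

0


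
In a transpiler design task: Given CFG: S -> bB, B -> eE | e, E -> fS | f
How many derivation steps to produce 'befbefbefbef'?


Grammar: S -> bB, B -> eE | e, E -> fS | f
Deriving 'befbefbefbef':
Step 1: S -> bB => bB
Step 2: B -> eE => beE
Step 3: E -> fS => befS
Step 4: S -> bB => befbB
Step 5: B -> eE => befbeE
Step 6: E -> fS => befbefS
Step 7: S -> bB => befbefbB
Step 8: B -> eE => befbefbeE
Step 9: E -> fS => befbefbefS
Step 10: S -> bB => befbefbefbB
Step 11: B -> eE => befbefbefbeE
Step 12: E -> f => befbefbefbef
Total derivation steps: 12

12


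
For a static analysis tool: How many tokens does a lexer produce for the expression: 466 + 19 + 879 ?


Scanning '466 + 19 + 879'
Token 1: '466' -> integer_literal
Token 2: '+' -> operator
Token 3: '19' -> integer_literal
Token 4: '+' -> operator
Token 5: '879' -> integer_literal
Total tokens: 5

5


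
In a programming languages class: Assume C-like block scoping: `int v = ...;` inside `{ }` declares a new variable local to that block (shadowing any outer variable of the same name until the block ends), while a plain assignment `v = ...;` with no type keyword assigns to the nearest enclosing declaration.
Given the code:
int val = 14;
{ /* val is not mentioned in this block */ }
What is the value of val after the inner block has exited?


Analyzing scoping rules:
Outer scope: declares val = 14
Inner block: val is neither redeclared nor assigned -> unchanged
After the block -> 14
Result: 14

14


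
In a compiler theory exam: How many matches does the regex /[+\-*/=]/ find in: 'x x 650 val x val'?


Pattern: /[+\-*/=]/ (operators)
Input: 'x x 650 val x val'
Scanning for matches:
Total matches: 0

0


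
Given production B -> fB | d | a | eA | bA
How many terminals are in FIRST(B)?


Production: B -> fB | d | a | eA | bA
Examining each alternative for leading terminals:
  B -> fB : first terminal = 'f'
  B -> d : first terminal = 'd'
  B -> a : first terminal = 'a'
  B -> eA : first terminal = 'e'
  B -> bA : first terminal = 'b'
FIRST(B) = {a, b, d, e, f}
Count: 5

5


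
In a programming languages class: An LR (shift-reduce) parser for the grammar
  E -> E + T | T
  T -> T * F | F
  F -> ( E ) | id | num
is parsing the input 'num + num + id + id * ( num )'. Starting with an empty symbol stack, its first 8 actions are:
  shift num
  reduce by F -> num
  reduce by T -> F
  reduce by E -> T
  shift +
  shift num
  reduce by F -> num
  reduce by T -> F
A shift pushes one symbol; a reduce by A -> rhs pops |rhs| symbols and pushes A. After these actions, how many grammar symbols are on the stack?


Tracking the symbol stack through each action:
  Action 1: shift 'num' : push -> stack = [num] (size 1)
  Action 2: reduce by F -> num : pop 1, push F -> stack = [F] (size 1)
  Action 3: reduce by T -> F : pop 1, push T -> stack = [T] (size 1)
  Action 4: reduce by E -> T : pop 1, push E -> stack = [E] (size 1)
  Action 5: shift '+' : push -> stack = [E, +] (size 2)
  Action 6: shift 'num' : push -> stack = [E, +, num] (size 3)
  Action 7: reduce by F -> num : pop 1, push F -> stack = [E, +, F] (size 3)
  Action 8: reduce by T -> F : pop 1, push T -> stack = [E, +, T] (size 3)
Final stack size: 3

3


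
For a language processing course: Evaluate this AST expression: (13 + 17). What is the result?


Expression: (13 + 17)
Evaluating step by step:
  13 + 17 = 30
Result: 30

30


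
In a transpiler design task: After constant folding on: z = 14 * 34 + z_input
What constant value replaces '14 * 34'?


Identifying constant sub-expression:
  Original: z = 14 * 34 + z_input
  14 and 34 are both compile-time constants
  Evaluating: 14 * 34 = 476
  After folding: z = 476 + z_input

476


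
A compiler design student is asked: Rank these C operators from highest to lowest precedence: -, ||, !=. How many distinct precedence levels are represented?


Looking up precedence for each operator:
  - -> precedence 5
  || -> precedence 1
  != -> precedence 3
Sorted highest to lowest: -, !=, ||
Distinct precedence values: [5, 3, 1]
Number of distinct levels: 3

3


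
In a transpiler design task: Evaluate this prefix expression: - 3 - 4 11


Parsing prefix expression: - 3 - 4 11
Step 1: Innermost operation '- 4 11'
  4 - 11 = -7
Step 2: Outer operation '- 3 [-7]'
  3 - -7 = 10

10


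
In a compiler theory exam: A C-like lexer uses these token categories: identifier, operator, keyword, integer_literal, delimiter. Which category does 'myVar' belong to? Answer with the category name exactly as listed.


Token: 'myVar'
Checking categories:
  identifier: YES
  integer_literal: no
  operator: no
  keyword: no
  delimiter: no
Category: identifier

identifier


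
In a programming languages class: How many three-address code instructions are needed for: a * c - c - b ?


Expression: a * c - c - b
Generating three-address code (respecting * over +/- precedence):
  Instruction 1: t1 = a * c
  Instruction 2: t2 = t1 - c
  Instruction 3: t3 = t2 - b
Total instructions: 3

3


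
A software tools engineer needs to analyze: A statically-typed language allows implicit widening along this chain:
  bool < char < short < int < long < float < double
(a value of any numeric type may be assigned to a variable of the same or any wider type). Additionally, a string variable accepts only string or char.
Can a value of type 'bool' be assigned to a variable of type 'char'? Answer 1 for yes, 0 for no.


Target variable type: char
Source value type: bool
Numeric ranks: bool=0, char=1
Widening allowed iff rank(source) <= rank(target): 0 <= 1? Yes
Result: 1

1


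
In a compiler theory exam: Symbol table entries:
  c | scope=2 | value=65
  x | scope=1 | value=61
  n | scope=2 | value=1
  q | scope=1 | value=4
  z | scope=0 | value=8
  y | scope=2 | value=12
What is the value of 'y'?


Searching symbol table for 'y':
  c | scope=2 | value=65
  x | scope=1 | value=61
  n | scope=2 | value=1
  q | scope=1 | value=4
  z | scope=0 | value=8
  y | scope=2 | value=12 <- MATCH
Found 'y' at scope 2 with value 12

12


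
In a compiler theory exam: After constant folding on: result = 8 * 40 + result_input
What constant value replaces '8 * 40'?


Identifying constant sub-expression:
  Original: result = 8 * 40 + result_input
  8 and 40 are both compile-time constants
  Evaluating: 8 * 40 = 320
  After folding: result = 320 + result_input

320


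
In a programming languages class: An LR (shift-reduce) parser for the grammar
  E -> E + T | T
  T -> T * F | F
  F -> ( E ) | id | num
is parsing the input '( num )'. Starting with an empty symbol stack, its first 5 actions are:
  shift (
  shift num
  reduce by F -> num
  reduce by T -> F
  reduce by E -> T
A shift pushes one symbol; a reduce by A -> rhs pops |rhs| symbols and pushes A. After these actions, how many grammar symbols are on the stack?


Tracking the symbol stack through each action:
  Action 1: shift '(' : push -> stack = [(] (size 1)
  Action 2: shift 'num' : push -> stack = [(, num] (size 2)
  Action 3: reduce by F -> num : pop 1, push F -> stack = [(, F] (size 2)
  Action 4: reduce by T -> F : pop 1, push T -> stack = [(, T] (size 2)
  Action 5: reduce by E -> T : pop 1, push E -> stack = [(, E] (size 2)
Final stack size: 2

2


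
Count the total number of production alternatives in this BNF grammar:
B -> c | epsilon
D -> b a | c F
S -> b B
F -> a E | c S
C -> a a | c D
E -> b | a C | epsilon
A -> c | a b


Counting alternatives per rule:
  B: 2 alternative(s)
  D: 2 alternative(s)
  S: 1 alternative(s)
  F: 2 alternative(s)
  C: 2 alternative(s)
  E: 3 alternative(s)
  A: 2 alternative(s)
Sum: 2 + 2 + 1 + 2 + 2 + 3 + 2 = 14

14


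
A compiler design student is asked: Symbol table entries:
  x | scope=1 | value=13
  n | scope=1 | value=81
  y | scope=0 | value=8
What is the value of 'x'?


Searching symbol table for 'x':
  x | scope=1 | value=13 <- MATCH
  n | scope=1 | value=81
  y | scope=0 | value=8
Found 'x' at scope 1 with value 13

13


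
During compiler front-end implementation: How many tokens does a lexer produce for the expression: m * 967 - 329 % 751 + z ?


Scanning 'm * 967 - 329 % 751 + z'
Token 1: 'm' -> identifier
Token 2: '*' -> operator
Token 3: '967' -> integer_literal
Token 4: '-' -> operator
Token 5: '329' -> integer_literal
Token 6: '%' -> operator
Token 7: '751' -> integer_literal
Token 8: '+' -> operator
Token 9: 'z' -> identifier
Total tokens: 9

9


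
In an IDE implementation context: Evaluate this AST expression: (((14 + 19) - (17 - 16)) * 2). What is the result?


Expression: (((14 + 19) - (17 - 16)) * 2)
Evaluating step by step:
  14 + 19 = 33
  17 - 16 = 1
  33 - 1 = 32
  32 * 2 = 64
Result: 64

64


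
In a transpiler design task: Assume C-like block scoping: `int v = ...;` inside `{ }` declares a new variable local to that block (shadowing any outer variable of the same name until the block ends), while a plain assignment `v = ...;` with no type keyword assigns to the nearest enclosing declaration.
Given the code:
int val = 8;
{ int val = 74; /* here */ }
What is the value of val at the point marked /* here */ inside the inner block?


Analyzing scoping rules:
Outer scope: declares val = 8
Inner block: 'int val = 74;' declares a NEW val that shadows the outer one
Inside the block the inner declaration is in scope -> 74
Result: 74

74


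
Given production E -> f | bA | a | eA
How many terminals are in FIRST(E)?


Production: E -> f | bA | a | eA
Examining each alternative for leading terminals:
  E -> f : first terminal = 'f'
  E -> bA : first terminal = 'b'
  E -> a : first terminal = 'a'
  E -> eA : first terminal = 'e'
FIRST(E) = {a, b, e, f}
Count: 4

4


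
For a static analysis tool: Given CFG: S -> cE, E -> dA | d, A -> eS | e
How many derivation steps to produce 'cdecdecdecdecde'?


Grammar: S -> cE, E -> dA | d, A -> eS | e
Deriving 'cdecdecdecdecde':
Step 1: S -> cE => cE
Step 2: E -> dA => cdA
Step 3: A -> eS => cdeS
Step 4: S -> cE => cdecE
Step 5: E -> dA => cdecdA
Step 6: A -> eS => cdecdeS
Step 7: S -> cE => cdecdecE
Step 8: E -> dA => cdecdecdA
Step 9: A -> eS => cdecdecdeS
Step 10: S -> cE => cdecdecdecE
Step 11: E -> dA => cdecdecdecdA
Step 12: A -> eS => cdecdecdecdeS
Step 13: S -> cE => cdecdecdecdecE
Step 14: E -> dA => cdecdecdecdecdA
Step 15: A -> e => cdecdecdecdecde
Total derivation steps: 15

15


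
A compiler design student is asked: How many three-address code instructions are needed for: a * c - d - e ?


Expression: a * c - d - e
Generating three-address code (respecting * over +/- precedence):
  Instruction 1: t1 = a * c
  Instruction 2: t2 = t1 - d
  Instruction 3: t3 = t2 - e
Total instructions: 3

3


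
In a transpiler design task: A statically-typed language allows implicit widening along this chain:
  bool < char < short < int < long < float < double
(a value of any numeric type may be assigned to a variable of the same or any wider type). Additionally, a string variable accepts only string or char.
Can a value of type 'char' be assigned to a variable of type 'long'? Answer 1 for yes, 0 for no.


Target variable type: long
Source value type: char
Numeric ranks: char=1, long=4
Widening allowed iff rank(source) <= rank(target): 1 <= 4? Yes
Result: 1

1


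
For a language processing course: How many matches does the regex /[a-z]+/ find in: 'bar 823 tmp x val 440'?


Pattern: /[a-z]+/ (identifiers)
Input: 'bar 823 tmp x val 440'
Scanning for matches:
  Match 1: 'bar'
  Match 2: 'tmp'
  Match 3: 'x'
  Match 4: 'val'
Total matches: 4

4


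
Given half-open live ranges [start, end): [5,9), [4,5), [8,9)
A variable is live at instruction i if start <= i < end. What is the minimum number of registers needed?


Live ranges:
  Var0: [5, 9)
  Var1: [4, 5)
  Var2: [8, 9)
Sweep-line events (position, delta, active):
  pos=4 start -> active=1
  pos=5 end -> active=0
  pos=5 start -> active=1
  pos=8 start -> active=2
  pos=9 end -> active=1
  pos=9 end -> active=0
Maximum simultaneous active: 2
Minimum registers needed: 2

2


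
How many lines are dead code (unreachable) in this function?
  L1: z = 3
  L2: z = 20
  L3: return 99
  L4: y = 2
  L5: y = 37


Analyzing control flow:
  L1: reachable (before return)
  L2: reachable (before return)
  L3: reachable (return statement)
  L4: DEAD (after return at L3)
  L5: DEAD (after return at L3)
Return at L3, total lines = 5
Dead lines: L4 through L5
Count: 2

2


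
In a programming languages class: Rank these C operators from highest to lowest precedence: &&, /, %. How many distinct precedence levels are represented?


Looking up precedence for each operator:
  && -> precedence 2
  / -> precedence 6
  % -> precedence 6
Sorted highest to lowest: /, %, &&
Distinct precedence values: [6, 2]
Number of distinct levels: 2

2


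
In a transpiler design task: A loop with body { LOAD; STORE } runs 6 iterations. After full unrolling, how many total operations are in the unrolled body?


Loop body operations: LOAD, STORE (2 ops per iteration)
Unrolling 6 iterations:
  Iteration 1: LOAD, STORE (2 ops)
  Iteration 2: LOAD, STORE (2 ops)
  Iteration 3: LOAD, STORE (2 ops)
  Iteration 4: LOAD, STORE (2 ops)
  Iteration 5: LOAD, STORE (2 ops)
  Iteration 6: LOAD, STORE (2 ops)
Total: 6 iterations * 2 ops/iter = 12 operations

12


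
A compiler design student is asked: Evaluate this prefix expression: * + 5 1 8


Parsing prefix expression: * + 5 1 8
Step 1: Innermost operation '+ 5 1'
  5 + 1 = 6
Step 2: Outer operation '* [6] 8'
  6 * 8 = 48

48


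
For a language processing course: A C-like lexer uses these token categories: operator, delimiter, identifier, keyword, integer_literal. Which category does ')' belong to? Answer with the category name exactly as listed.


Token: ')'
Checking categories:
  identifier: no
  integer_literal: no
  operator: no
  keyword: no
  delimiter: YES
Category: delimiter

delimiter


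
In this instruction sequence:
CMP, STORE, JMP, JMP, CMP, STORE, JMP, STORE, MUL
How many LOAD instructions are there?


Scanning instruction sequence for LOAD:
  Position 1: CMP
  Position 2: STORE
  Position 3: JMP
  Position 4: JMP
  Position 5: CMP
  Position 6: STORE
  Position 7: JMP
  Position 8: STORE
  Position 9: MUL
Matches at positions: []
Total LOAD count: 0

0


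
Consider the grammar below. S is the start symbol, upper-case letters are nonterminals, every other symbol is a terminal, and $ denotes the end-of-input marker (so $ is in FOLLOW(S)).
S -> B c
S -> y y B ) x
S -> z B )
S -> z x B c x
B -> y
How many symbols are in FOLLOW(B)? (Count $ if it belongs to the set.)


S is the start symbol and does not occur in any rule body, so FOLLOW(S) = {$}.
Examining every occurrence of B in a rule body:
  S -> B c : B is followed by terminal 'c' -> add 'c'
  S -> y y B ) x : B is followed by terminal ')' -> add ')'
  S -> z B ) : B is followed by terminal ')' -> add ')' (already in the set)
  S -> z x B c x : B is followed by terminal 'c' -> add 'c' (already in the set)
  B -> y : B does not occur in the body -> contributes nothing
FOLLOW(B) = {), c}
Count: 2

2


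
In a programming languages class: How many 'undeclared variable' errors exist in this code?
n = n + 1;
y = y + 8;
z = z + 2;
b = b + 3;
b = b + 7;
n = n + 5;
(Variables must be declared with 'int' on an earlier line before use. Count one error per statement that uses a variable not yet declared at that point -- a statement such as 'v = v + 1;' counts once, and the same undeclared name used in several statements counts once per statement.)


Scanning code line by line:
  Line 1: use 'n' -> ERROR (undeclared)
  Line 2: use 'y' -> ERROR (undeclared)
  Line 3: use 'z' -> ERROR (undeclared)
  Line 4: use 'b' -> ERROR (undeclared)
  Line 5: use 'b' -> ERROR (undeclared)
  Line 6: use 'n' -> ERROR (undeclared)
Total undeclared variable errors: 6

6


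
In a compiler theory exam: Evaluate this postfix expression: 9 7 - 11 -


Processing tokens left to right:
Push 9, Push 7
Pop 9 and 7, compute 9 - 7 = 2, push 2
Push 11
Pop 2 and 11, compute 2 - 11 = -9, push -9
Stack result: -9

-9


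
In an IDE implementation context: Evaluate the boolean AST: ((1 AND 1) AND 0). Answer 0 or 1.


Step 1: Evaluate inner node
  1 AND 1 = 1
Step 2: Evaluate root node
  1 AND 0 = 0

0


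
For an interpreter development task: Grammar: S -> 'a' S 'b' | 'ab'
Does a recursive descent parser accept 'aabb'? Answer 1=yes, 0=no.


Grammar accepts strings of the form a^n b^n (n >= 1)
Word: 'aabb'
Counting: 2 a's and 2 b's
Check: 2 == 2? Yes
Derivation (S -> aSb applied 1 time(s), then S -> ab): S => aSb => aabb
Accepted

1


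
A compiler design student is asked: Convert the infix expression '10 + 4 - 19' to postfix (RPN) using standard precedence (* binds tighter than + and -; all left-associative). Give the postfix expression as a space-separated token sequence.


Applying the shunting-yard algorithm:
  Operand 10 -> output
  Push '+' onto operator stack -> op-stack: [+]
  Operand 4 -> output
  See '-' (prec 1); top '+' (prec 1) >= it -> pop '+' to output
  Push '-' onto operator stack -> op-stack: [-]
  Operand 19 -> output
  End of input: pop '-' to output
Postfix result: 10 4 + 19 -

10 4 + 19 -


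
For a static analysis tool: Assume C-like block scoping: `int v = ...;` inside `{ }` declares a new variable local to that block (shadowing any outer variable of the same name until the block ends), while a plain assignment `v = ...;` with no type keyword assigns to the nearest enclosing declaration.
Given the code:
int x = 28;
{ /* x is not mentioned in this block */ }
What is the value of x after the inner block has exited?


Analyzing scoping rules:
Outer scope: declares x = 28
Inner block: x is neither redeclared nor assigned -> unchanged
After the block -> 28
Result: 28

28


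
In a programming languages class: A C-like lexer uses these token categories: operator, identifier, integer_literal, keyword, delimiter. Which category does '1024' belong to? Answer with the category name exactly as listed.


Token: '1024'
Checking categories:
  identifier: no
  integer_literal: YES
  operator: no
  keyword: no
  delimiter: no
Category: integer_literal

integer_literal


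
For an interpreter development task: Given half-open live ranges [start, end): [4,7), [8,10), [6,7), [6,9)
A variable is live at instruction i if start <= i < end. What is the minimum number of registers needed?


Live ranges:
  Var0: [4, 7)
  Var1: [8, 10)
  Var2: [6, 7)
  Var3: [6, 9)
Sweep-line events (position, delta, active):
  pos=4 start -> active=1
  pos=6 start -> active=2
  pos=6 start -> active=3
  pos=7 end -> active=2
  pos=7 end -> active=1
  pos=8 start -> active=2
  pos=9 end -> active=1
  pos=10 end -> active=0
Maximum simultaneous active: 3
Minimum registers needed: 3

3


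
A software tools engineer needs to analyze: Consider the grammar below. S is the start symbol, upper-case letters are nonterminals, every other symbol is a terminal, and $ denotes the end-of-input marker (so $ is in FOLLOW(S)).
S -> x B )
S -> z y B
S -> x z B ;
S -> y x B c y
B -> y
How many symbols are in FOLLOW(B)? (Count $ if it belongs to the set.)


S is the start symbol and does not occur in any rule body, so FOLLOW(S) = {$}.
Examining every occurrence of B in a rule body:
  S -> x B ) : B is followed by terminal ')' -> add ')'
  S -> z y B : B is at the right end -> add FOLLOW(S) = {$}
  S -> x z B ; : B is followed by terminal ';' -> add ';'
  S -> y x B c y : B is followed by terminal 'c' -> add 'c'
  B -> y : B does not occur in the body -> contributes nothing
FOLLOW(B) = {), ;, c, $}
Count: 4

4
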